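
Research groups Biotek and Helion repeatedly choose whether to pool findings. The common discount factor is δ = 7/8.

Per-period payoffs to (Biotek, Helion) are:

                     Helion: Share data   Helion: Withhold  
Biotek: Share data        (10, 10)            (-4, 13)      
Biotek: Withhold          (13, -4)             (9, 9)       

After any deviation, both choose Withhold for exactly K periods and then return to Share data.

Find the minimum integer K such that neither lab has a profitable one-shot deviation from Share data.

Need Σ_{k=1}^{K} δ^k ≥ (13−10)/(10−9) = 3.0000 at δ = 7/8.
At K = 4 the sum is 2.8967 < 3.0000; at K = 5 it is 3.4096 ≥ 3.0000.
So the minimum punishment length is K = 5.

5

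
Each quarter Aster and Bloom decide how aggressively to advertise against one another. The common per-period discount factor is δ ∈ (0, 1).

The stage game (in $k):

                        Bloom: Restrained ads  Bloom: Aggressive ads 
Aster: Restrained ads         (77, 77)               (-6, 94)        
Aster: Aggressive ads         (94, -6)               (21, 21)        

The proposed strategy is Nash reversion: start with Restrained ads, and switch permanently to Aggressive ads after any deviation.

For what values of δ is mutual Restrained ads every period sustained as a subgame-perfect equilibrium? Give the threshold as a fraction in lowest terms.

17/73

77/(1−δ) ≥ 94 + 21δ/(1−δ)
77 ≥ 94 − 73δ
δ ≥ 17/73.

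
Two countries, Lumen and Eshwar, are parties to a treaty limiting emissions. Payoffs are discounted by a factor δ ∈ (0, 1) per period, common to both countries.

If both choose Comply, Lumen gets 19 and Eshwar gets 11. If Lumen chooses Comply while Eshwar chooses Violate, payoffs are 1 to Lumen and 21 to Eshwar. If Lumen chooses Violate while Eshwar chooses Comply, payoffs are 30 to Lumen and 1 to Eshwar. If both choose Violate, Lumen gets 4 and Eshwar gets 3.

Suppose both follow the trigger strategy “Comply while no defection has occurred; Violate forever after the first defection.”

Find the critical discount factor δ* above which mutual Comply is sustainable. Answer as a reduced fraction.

5/9

Lumen's threshold: (30−19)/(30−4) = 11/26.
Eshwar's threshold: (21−11)/(21−3) = 5/9.
11/26 < 5/9, so Eshwar binds and δ* = 5/9.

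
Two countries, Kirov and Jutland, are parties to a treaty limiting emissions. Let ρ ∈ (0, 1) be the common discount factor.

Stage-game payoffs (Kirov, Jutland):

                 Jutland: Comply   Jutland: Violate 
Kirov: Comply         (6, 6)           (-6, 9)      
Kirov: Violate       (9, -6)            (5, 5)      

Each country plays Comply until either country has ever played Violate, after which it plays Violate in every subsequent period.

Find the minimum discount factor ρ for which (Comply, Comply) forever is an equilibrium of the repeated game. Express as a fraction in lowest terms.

3/4

Under grim trigger the critical discount factor is (T−C)/(T−P) with T = 9, C = 6, P = 5.
ρ* = (9−6)/(9−5) = 3/4.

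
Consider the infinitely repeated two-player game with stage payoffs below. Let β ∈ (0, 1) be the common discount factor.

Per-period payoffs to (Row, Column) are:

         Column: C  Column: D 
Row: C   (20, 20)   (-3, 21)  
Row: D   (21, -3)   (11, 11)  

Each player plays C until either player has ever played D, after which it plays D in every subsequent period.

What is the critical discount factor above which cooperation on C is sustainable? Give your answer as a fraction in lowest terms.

1/10

One-period gain from deviating is 21 − 20 = 1. The loss is 20 − 11 = 9 in every subsequent period, with present value 9·β/(1−β).
Deviation is unprofitable when 9·β/(1−β) ≥ 1, i.e. β/(1−β) ≥ 1/9.
Equivalently β ≥ 1/(1+9) = 1/10.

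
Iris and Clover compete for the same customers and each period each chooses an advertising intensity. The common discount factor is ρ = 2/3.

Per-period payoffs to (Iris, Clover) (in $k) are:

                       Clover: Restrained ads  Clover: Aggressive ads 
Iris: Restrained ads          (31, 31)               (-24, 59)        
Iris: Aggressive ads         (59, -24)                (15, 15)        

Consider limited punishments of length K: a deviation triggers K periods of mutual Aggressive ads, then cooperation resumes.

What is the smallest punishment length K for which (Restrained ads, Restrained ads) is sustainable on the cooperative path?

6

IC: ρ(1−ρ^K)/(1−ρ) ≥ (59−31)/(31−15) = 7/4.
With ρ = 2/3: need 1 − ρ^K ≥ 7/4·(1−2/3)/(2/3), i.e. ρ^K ≤ 0.1250.
Since (2/3)^5 = 0.1317 and (2/3)^6 = 0.0878, the smallest such K is 6.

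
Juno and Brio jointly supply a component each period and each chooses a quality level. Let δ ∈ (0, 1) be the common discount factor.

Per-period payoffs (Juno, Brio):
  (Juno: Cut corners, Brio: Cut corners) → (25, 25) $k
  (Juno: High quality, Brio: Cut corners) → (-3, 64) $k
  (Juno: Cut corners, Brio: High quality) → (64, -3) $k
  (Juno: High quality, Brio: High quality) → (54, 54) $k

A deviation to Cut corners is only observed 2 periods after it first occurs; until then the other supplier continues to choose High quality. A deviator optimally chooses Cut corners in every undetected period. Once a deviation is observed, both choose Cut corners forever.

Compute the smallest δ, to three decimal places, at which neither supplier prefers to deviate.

A deviator earns 64 for 2 periods, then 25 forever; cooperating earns 54 forever. Multiplying the IC by (1−δ):
54 ≥ 64(1−δ^2) + 25δ^2, so 39·δ^2 ≥ 10 and δ^2 ≥ 10/39.
δ ≥ (10/39)^(1/2) ≈ 0.506.

0.506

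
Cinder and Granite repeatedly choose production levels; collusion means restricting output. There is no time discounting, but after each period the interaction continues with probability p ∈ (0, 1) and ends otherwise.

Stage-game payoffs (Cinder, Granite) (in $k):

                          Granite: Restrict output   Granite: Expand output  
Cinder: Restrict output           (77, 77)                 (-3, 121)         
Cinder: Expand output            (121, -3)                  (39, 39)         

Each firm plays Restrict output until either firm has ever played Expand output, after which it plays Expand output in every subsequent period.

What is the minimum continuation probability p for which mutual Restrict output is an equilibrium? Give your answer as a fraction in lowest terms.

Expected cooperation value is 77 + p·77 + p²·77 + … = 77/(1−p); deviation gives 121 + p·39/(1−p).
77 ≥ 121(1−p) + 39p ⇒ 82p ≥ 44 ⇒ p ≥ 44/82 = 22/41.

22/41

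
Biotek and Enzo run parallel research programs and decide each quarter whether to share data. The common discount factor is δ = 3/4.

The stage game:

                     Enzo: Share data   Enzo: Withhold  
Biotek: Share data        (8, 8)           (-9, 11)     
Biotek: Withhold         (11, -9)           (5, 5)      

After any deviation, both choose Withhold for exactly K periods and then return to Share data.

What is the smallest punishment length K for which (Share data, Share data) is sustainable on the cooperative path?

2

IC: δ(1−δ^K)/(1−δ) ≥ (11−8)/(8−5) = 1.
With δ = 3/4: need 1 − δ^K ≥ 1·(1−3/4)/(3/4), i.e. δ^K ≤ 0.6667.
Since (3/4)^1 = 0.7500 and (3/4)^2 = 0.5625, the smallest such K is 2.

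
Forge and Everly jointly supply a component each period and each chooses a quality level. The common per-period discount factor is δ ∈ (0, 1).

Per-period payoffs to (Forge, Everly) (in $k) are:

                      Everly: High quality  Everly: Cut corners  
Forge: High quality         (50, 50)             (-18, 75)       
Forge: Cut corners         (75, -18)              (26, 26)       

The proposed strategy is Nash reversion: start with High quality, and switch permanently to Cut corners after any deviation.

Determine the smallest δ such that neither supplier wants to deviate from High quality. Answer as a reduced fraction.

Under grim trigger the critical discount factor is (T−C)/(T−P) with T = 75, C = 50, P = 26.
δ* = (75−50)/(75−26) = 25/49.

25/49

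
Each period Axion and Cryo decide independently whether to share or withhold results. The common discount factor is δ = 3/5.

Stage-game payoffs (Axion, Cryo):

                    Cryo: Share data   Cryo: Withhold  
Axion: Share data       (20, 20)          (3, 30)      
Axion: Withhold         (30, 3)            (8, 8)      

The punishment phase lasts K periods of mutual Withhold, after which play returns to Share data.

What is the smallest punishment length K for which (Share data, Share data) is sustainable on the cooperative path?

2

No profitable deviation requires (20−8)(δ+…+δ^K) ≥ 30−20, i.e. δ+…+δ^K ≥ 5/6 ≈ 0.8333.
With δ = 3/5, the partial sums are K=1: 0.6000, K=2: 0.9600.
K = 2 is the first length at which the sum reaches 0.8333.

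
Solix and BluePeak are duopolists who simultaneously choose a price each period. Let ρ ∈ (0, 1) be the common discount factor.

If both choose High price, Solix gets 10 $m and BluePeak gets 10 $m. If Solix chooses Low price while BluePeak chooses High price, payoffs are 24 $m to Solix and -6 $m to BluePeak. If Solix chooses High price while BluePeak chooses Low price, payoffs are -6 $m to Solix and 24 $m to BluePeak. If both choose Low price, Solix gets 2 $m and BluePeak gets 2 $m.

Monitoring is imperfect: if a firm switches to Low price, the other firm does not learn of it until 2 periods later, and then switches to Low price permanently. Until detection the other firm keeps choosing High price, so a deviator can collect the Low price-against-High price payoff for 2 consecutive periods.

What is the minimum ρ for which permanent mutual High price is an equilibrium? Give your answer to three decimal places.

0.798

Deviating for the 2 undetected periods gains 24−10 = 14 per period over cooperation, then loses 10−2 = 8 per period forever once punishment starts.
Gain: 14(1 + ρ + … + ρ^1); loss: 8·ρ^2/(1−ρ).
No profitable deviation ⇔ 14(1−ρ^2) ≤ 8·ρ^2, i.e. ρ^2 ≥ 14/(14+8) = 7/11.
Hence ρ ≥ (7/11)^(1/2) ≈ 0.798.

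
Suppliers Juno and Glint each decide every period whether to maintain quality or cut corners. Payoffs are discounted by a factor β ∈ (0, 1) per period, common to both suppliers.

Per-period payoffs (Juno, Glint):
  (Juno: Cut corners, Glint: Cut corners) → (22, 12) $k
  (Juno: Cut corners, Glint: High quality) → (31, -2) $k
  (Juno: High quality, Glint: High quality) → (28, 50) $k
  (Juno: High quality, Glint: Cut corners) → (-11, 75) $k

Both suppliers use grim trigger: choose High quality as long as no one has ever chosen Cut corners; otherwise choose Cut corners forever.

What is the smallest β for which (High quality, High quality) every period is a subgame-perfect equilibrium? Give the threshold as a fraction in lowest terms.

25/63

Juno's threshold: (31−28)/(31−22) = 1/3.
Glint's threshold: (75−50)/(75−12) = 25/63.
1/3 < 25/63, so Glint binds and β* = 25/63.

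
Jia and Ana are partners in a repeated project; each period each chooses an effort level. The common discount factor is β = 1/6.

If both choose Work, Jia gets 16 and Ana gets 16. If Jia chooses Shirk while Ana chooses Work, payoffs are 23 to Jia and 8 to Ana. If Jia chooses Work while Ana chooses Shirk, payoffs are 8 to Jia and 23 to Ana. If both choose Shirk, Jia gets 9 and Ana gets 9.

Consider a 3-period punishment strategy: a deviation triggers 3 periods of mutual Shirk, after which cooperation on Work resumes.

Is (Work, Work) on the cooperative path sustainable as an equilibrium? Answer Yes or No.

IC: β+…+β^3 ≥ (23−16)/(16−9) = 1.
At β = 1/6: partial sum = 0.1991 < 1.0000. Cooperation not sustainable.

No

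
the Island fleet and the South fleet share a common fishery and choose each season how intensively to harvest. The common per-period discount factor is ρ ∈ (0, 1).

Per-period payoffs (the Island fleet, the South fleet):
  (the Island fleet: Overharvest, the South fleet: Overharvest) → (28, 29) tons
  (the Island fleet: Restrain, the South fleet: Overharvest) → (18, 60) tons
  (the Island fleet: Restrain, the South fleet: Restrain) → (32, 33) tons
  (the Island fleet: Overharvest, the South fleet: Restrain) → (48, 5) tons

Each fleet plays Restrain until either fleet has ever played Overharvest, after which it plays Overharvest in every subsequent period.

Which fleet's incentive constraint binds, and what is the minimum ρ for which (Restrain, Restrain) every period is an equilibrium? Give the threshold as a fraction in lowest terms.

the Island fleet's threshold: (48−32)/(48−28) = 4/5.
the South fleet's threshold: (60−33)/(60−29) = 27/31.
4/5 < 27/31, so the South fleet binds and ρ* = 27/31.

the South fleet; ρ ≥ 27/31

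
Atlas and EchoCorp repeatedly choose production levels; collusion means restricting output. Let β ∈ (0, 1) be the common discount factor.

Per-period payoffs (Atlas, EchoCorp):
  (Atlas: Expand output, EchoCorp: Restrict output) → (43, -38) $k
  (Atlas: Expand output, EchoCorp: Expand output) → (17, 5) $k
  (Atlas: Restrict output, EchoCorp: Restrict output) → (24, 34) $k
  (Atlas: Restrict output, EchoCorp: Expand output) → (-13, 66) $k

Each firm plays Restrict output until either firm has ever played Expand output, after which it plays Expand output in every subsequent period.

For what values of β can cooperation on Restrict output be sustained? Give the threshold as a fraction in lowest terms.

Atlas: cooperation gives 24 each period; deviation gives 43 once then 17 forever.
  24/(1−β) ≥ 43 + 17β/(1−β) ⇒ β ≥ 19/26.
EchoCorp: cooperation gives 34 each period; deviation gives 66 once then 5 forever.
  β ≥ 32/61.
Both must hold, so the binding constraint is Atlas's: β ≥ 19/26.

19/26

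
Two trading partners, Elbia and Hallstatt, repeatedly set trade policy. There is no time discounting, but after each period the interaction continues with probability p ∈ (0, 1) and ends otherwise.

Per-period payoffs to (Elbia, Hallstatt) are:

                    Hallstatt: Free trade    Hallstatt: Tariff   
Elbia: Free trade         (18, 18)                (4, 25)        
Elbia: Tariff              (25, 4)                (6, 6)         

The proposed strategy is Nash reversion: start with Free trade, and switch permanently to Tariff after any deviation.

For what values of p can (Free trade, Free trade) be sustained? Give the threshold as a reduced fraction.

7/19

With no time discounting, the continuation probability p plays the role of the discount factor.
Grim-trigger IC: 18/(1−p) ≥ 25 + 6p/(1−p) ⇒ p ≥ (25−18)/(25−6) = 7/19.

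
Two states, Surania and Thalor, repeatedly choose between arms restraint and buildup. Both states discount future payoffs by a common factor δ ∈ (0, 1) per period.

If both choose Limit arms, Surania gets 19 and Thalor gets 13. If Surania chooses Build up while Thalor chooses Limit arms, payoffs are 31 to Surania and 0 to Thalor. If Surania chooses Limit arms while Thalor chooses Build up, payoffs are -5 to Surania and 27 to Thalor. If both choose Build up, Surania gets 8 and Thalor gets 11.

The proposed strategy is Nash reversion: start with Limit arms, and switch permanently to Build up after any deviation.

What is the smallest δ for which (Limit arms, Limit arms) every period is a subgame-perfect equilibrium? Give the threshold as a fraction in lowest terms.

7/8

Surania's threshold: (31−19)/(31−8) = 12/23.
Thalor's threshold: (27−13)/(27−11) = 7/8.
12/23 < 7/8, so Thalor binds and δ* = 7/8.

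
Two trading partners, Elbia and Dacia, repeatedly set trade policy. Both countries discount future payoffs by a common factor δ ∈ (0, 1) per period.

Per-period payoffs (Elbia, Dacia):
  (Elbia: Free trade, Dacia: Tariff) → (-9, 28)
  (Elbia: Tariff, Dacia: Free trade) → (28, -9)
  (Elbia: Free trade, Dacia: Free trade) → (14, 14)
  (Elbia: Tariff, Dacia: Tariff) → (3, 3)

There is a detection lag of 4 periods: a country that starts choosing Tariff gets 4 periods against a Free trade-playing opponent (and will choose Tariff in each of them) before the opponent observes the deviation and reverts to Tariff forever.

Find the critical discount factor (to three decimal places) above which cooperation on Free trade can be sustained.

A deviator earns 28 for 4 periods, then 3 forever; cooperating earns 14 forever. Multiplying the IC by (1−δ):
14 ≥ 28(1−δ^4) + 3δ^4, so 25·δ^4 ≥ 14 and δ^4 ≥ 14/25.
δ ≥ (14/25)^(1/4) ≈ 0.865.

0.865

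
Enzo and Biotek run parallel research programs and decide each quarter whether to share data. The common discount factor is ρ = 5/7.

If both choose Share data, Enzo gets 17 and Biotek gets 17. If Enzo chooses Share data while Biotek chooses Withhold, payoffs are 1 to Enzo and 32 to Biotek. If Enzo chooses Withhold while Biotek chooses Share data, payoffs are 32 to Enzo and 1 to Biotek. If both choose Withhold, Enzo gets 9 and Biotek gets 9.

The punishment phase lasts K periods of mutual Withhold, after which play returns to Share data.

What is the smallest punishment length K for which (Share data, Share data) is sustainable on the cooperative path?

IC: ρ(1−ρ^K)/(1−ρ) ≥ (32−17)/(17−9) = 15/8.
With ρ = 5/7: need 1 − ρ^K ≥ 15/8·(1−5/7)/(5/7), i.e. ρ^K ≤ 0.2500.
Since (5/7)^4 = 0.2603 and (5/7)^5 = 0.1859, the smallest such K is 5.

5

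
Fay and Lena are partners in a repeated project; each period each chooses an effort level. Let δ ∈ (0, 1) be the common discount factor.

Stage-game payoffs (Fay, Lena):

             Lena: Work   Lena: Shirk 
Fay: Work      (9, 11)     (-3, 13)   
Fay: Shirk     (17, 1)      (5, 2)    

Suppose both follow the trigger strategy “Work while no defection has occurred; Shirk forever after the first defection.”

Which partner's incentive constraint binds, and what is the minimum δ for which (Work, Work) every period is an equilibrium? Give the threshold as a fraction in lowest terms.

For Fay: deviation gain 17−9 = 8, per-period punishment loss 9−5 = 4. IC gives δ ≥ 8/12 = 2/3.
For Lena: gain 2, loss 9 per period, so δ ≥ 2/11.
The tighter constraint is Fay's, so cooperation needs δ ≥ 2/3.

Fay; δ ≥ 2/3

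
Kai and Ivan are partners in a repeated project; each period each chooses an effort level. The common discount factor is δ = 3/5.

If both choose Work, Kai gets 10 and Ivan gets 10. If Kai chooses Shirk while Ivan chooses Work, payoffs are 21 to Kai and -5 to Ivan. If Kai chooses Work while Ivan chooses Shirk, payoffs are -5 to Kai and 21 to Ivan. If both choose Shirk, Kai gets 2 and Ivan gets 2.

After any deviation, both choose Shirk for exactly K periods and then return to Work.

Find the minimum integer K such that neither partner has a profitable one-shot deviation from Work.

5

Need Σ_{k=1}^{K} δ^k ≥ (21−10)/(10−2) = 1.3750 at δ = 3/5.
At K = 4 the sum is 1.3056 < 1.3750; at K = 5 it is 1.3834 ≥ 1.3750.
So the minimum punishment length is K = 5.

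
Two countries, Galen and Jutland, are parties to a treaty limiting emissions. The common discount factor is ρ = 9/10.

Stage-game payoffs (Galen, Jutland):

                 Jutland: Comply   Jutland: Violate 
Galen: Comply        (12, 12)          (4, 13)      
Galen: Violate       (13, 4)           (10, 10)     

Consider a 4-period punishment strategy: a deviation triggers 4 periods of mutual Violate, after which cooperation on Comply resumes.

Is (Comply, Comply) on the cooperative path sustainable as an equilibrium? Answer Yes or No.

Yes

IC: ρ+…+ρ^4 ≥ (13−12)/(12−10) = 1/2.
At ρ = 9/10: partial sum = 3.0951 ≥ 0.5000. Cooperation sustainable.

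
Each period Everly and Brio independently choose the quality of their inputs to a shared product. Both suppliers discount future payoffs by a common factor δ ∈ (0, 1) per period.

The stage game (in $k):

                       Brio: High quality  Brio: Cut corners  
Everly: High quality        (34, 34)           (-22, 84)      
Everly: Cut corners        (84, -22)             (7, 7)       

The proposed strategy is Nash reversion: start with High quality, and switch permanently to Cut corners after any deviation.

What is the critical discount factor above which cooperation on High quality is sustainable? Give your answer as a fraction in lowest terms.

One-period gain from deviating is 84 − 34 = 50. The loss is 34 − 7 = 27 in every subsequent period, with present value 27·δ/(1−δ).
Deviation is unprofitable when 27·δ/(1−δ) ≥ 50, i.e. δ/(1−δ) ≥ 50/27.
Equivalently δ ≥ 50/(50+27) = 50/77.

50/77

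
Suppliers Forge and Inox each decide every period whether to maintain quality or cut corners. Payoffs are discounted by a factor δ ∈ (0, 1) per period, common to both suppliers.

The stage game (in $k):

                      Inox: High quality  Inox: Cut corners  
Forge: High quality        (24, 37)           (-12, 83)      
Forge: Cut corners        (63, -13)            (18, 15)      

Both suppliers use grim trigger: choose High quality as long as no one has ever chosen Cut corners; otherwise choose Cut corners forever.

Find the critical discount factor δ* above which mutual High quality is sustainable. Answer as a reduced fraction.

13/15

Forge: cooperation gives 24 each period; deviation gives 63 once then 18 forever.
  24/(1−δ) ≥ 63 + 18δ/(1−δ) ⇒ δ ≥ 39/45 = 13/15.
Inox: cooperation gives 37 each period; deviation gives 83 once then 15 forever.
  δ ≥ 46/68 = 23/34.
Both must hold, so the binding constraint is Forge's: δ ≥ 13/15.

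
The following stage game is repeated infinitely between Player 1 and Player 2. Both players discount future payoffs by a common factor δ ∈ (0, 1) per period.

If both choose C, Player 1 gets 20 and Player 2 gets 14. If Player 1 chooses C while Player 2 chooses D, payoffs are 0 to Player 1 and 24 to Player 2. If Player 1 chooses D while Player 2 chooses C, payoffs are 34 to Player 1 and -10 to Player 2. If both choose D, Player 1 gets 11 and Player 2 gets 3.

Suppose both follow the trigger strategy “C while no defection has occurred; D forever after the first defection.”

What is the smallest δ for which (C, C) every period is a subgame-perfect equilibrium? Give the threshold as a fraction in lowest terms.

Player 1: cooperation gives 20 each period; deviation gives 34 once then 11 forever.
  20/(1−δ) ≥ 34 + 11δ/(1−δ) ⇒ δ ≥ 14/23.
Player 2: cooperation gives 14 each period; deviation gives 24 once then 3 forever.
  δ ≥ 10/21.
Both must hold, so the binding constraint is Player 1's: δ ≥ 14/23.

14/23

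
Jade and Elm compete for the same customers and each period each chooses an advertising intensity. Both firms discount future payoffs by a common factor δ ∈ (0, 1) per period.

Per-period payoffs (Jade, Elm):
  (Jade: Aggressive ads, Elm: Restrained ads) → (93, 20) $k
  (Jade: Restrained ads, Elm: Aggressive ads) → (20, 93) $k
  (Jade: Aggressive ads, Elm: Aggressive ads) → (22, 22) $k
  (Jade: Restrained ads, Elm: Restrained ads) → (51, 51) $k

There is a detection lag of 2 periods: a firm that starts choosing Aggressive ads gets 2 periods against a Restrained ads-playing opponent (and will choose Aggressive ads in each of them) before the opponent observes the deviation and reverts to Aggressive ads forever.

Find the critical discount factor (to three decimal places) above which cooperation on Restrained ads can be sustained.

The best deviation is to choose Aggressive ads for all 2 undetected periods, earning 93 each, then 22 forever once detected.
Deviation value: 93(1−δ^2)/(1−δ) + 22δ^2/(1−δ); cooperation value: 51/(1−δ).
IC: 51 ≥ 93(1−δ^2) + 22δ^2 = 93 − 71δ^2.
So δ^2 ≥ 42/71, giving δ ≥ (42/71)^(1/2) ≈ 0.769.

0.769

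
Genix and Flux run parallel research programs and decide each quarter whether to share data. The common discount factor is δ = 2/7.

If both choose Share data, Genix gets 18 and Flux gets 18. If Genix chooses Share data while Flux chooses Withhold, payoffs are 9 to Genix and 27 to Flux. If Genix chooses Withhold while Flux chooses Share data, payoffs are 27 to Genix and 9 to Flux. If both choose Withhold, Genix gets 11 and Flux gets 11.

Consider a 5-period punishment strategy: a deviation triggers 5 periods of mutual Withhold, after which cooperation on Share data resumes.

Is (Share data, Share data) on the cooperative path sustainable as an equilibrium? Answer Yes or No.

No

IC: δ+…+δ^5 ≥ (27−18)/(18−11) = 9/7.
At δ = 2/7: partial sum = 0.3992 < 1.2857. Cooperation not sustainable.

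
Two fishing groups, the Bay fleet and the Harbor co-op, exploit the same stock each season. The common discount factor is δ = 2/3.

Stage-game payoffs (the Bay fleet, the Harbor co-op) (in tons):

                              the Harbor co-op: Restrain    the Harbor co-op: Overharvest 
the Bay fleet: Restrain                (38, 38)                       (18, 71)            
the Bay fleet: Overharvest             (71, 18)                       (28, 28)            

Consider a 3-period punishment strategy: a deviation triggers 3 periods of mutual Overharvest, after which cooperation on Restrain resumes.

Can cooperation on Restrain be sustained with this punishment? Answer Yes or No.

No

Comparing payoff streams over the 4 periods until play realigns: cooperate → 38(1+δ+…+δ^3); deviate → 71 + 28(δ+…+δ^3).
Cooperation is sustained iff (38−28)(δ+…+δ^3) ≥ 71−38.
δ+…+δ^3 = 2/3·(1−(2/3)^3)/(1−2/3) = 1.4074, and (71−38)/(38−28) = 3.3000.
1.4074 < 3.3000, so cooperation is not sustainable.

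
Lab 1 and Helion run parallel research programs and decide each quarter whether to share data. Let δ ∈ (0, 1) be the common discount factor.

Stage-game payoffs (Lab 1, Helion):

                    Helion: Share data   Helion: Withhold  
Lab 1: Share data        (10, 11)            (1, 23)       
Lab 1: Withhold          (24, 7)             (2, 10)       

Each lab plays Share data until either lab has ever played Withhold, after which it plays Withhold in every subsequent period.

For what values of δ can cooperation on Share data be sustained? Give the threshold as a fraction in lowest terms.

12/13

Lab 1: cooperation gives 10 each period; deviation gives 24 once then 2 forever.
  10/(1−δ) ≥ 24 + 2δ/(1−δ) ⇒ δ ≥ 14/22 = 7/11.
Helion: cooperation gives 11 each period; deviation gives 23 once then 10 forever.
  δ ≥ 12/13.
Both must hold, so the binding constraint is Helion's: δ ≥ 12/13.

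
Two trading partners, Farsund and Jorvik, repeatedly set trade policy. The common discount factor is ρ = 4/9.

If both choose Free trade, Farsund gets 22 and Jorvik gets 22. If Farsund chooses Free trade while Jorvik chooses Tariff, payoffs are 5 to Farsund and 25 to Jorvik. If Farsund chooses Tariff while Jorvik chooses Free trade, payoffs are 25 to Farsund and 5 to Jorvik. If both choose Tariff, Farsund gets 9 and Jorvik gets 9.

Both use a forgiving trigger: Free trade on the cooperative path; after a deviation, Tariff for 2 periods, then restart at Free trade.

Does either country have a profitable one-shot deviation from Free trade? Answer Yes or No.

No

Comparing payoff streams over the 3 periods until play realigns: cooperate → 22(1+ρ+…+ρ^2); deviate → 25 + 9(ρ+…+ρ^2).
Cooperation is sustained iff (22−9)(ρ+…+ρ^2) ≥ 25−22.
ρ+…+ρ^2 = 4/9·(1−(4/9)^2)/(1−4/9) = 0.6420, and (25−22)/(22−9) = 0.2308.
0.6420 ≥ 0.2308, so cooperation is sustainable.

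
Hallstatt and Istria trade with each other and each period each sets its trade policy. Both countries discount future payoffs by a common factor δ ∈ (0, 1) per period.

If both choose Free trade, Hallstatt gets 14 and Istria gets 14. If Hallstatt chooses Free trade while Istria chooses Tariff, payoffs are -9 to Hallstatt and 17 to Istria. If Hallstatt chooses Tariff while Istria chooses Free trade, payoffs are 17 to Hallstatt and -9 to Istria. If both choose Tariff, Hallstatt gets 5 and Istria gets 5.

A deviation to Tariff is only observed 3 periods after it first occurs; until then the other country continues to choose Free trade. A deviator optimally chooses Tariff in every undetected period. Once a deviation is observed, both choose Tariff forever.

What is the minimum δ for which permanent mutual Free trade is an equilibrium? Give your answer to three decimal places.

A deviator earns 17 for 3 periods, then 5 forever; cooperating earns 14 forever. Multiplying the IC by (1−δ):
14 ≥ 17(1−δ^3) + 5δ^3, so 12·δ^3 ≥ 3 and δ^3 ≥ 1/4.
δ ≥ (1/4)^(1/3) ≈ 0.630.

0.630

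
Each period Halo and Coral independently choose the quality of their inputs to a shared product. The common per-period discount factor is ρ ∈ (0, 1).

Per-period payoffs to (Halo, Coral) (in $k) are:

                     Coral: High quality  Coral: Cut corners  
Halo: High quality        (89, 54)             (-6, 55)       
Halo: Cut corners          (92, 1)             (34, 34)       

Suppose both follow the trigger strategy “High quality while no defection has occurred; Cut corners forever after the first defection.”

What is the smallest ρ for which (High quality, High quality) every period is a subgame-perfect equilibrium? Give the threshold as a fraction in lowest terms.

Halo: cooperation gives 89 each period; deviation gives 92 once then 34 forever.
  89/(1−ρ) ≥ 92 + 34ρ/(1−ρ) ⇒ ρ ≥ 3/58.
Coral: cooperation gives 54 each period; deviation gives 55 once then 34 forever.
  ρ ≥ 1/21.
Both must hold, so the binding constraint is Halo's: ρ ≥ 3/58.

3/58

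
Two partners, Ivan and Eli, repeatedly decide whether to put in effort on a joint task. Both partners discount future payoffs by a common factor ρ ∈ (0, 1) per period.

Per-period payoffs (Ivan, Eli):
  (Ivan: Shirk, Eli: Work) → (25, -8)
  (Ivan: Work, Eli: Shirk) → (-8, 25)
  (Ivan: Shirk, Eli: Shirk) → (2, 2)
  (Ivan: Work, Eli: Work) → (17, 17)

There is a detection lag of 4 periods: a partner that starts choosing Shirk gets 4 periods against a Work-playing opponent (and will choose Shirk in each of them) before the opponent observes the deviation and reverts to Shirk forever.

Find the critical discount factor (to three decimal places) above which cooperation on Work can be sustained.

Deviating for the 4 undetected periods gains 25−17 = 8 per period over cooperation, then loses 17−2 = 15 per period forever once punishment starts.
Gain: 8(1 + ρ + … + ρ^3); loss: 15·ρ^4/(1−ρ).
No profitable deviation ⇔ 8(1−ρ^4) ≤ 15·ρ^4, i.e. ρ^4 ≥ 8/(8+15) = 8/23.
Hence ρ ≥ (8/23)^(1/4) ≈ 0.768.

0.768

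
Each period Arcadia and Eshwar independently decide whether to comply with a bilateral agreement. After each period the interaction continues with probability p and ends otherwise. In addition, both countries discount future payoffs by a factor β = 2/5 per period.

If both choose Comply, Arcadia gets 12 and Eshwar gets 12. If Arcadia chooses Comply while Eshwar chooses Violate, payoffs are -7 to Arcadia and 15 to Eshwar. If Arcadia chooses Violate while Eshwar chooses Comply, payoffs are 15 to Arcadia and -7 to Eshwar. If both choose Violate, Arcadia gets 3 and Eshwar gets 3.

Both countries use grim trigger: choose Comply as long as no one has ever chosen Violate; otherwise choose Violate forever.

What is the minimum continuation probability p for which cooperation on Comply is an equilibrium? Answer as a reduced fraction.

5/8

With continuation probability p and discount β, the effective per-period discount factor is βp.
Grim-trigger IC: βp ≥ (15−12)/(15−3) = 1/4.
So p ≥ (1/4)/(2/5) = 5/8.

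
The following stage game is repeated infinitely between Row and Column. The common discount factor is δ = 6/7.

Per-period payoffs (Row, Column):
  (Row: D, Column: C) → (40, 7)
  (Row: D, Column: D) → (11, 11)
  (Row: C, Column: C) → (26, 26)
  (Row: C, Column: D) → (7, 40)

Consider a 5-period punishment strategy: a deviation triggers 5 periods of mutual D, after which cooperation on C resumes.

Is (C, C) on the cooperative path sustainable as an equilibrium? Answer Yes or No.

Yes

Comparing payoff streams over the 6 periods until play realigns: cooperate → 26(1+δ+…+δ^5); deviate → 40 + 11(δ+…+δ^5).
Cooperation is sustained iff (26−11)(δ+…+δ^5) ≥ 40−26.
δ+…+δ^5 = 6/7·(1−(6/7)^5)/(1−6/7) = 3.2240, and (40−26)/(26−11) = 0.9333.
3.2240 ≥ 0.9333, so cooperation is sustainable.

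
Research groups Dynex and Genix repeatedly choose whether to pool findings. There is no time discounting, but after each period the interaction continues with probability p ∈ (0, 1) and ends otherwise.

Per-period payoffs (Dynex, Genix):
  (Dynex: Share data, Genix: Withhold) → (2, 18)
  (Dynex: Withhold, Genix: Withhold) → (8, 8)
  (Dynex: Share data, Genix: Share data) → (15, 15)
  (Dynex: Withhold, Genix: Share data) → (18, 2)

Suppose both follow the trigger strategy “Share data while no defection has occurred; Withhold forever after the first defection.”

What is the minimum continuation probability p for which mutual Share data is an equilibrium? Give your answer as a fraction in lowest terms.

With no time discounting, the continuation probability p plays the role of the discount factor.
Grim-trigger IC: 15/(1−p) ≥ 18 + 8p/(1−p) ⇒ p ≥ (18−15)/(18−8) = 3/10.

3/10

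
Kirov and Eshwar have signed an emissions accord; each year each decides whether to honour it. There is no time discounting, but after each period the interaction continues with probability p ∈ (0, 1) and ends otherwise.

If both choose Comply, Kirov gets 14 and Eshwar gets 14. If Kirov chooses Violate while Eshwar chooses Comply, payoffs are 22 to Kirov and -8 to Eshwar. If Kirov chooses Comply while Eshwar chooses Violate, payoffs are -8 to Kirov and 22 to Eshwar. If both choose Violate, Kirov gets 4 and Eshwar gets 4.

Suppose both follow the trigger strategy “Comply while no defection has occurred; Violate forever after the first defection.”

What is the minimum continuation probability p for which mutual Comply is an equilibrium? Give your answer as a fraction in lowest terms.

Expected cooperation value is 14 + p·14 + p²·14 + … = 14/(1−p); deviation gives 22 + p·4/(1−p).
14 ≥ 22(1−p) + 4p ⇒ 18p ≥ 8 ⇒ p ≥ 8/18 = 4/9.

4/9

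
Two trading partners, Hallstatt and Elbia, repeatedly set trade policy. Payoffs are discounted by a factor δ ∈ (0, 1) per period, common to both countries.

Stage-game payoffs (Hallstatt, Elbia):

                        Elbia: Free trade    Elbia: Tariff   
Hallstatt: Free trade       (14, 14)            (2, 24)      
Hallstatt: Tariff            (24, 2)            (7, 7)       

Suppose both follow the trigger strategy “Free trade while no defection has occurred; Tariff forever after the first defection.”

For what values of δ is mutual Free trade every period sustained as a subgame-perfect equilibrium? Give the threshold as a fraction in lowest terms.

Cooperation forever yields 14 each period: 14/(1−δ).
Deviating yields 24 once, then 7 forever: 24 + 7δ/(1−δ).
No profitable deviation requires 14/(1−δ) ≥ 24 + 7δ/(1−δ).
Multiplying by (1−δ): 14 ≥ 24(1−δ) + 7δ = 24 − 17δ.
So 17δ ≥ 10, i.e. δ ≥ 10/17.

10/17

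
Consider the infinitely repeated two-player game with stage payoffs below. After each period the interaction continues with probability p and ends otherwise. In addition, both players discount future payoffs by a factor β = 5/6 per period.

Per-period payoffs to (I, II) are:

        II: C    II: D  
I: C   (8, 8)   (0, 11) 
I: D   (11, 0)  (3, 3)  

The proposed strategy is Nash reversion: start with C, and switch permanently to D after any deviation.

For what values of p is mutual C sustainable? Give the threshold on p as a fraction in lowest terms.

9/20

With continuation probability p and discount β, the effective per-period discount factor is βp.
Grim-trigger IC: βp ≥ (11−8)/(11−3) = 3/8.
So p ≥ (3/8)/(5/6) = 9/20.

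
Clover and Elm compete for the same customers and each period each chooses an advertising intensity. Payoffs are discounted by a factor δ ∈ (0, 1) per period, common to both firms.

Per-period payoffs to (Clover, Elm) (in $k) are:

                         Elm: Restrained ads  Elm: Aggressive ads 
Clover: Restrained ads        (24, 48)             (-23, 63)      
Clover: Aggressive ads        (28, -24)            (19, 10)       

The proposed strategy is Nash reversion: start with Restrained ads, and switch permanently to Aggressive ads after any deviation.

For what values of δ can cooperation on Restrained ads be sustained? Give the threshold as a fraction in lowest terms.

Clover: cooperation gives 24 each period; deviation gives 28 once then 19 forever.
  24/(1−δ) ≥ 28 + 19δ/(1−δ) ⇒ δ ≥ 4/9.
Elm: cooperation gives 48 each period; deviation gives 63 once then 10 forever.
  δ ≥ 15/53.
Both must hold, so the binding constraint is Clover's: δ ≥ 4/9.

4/9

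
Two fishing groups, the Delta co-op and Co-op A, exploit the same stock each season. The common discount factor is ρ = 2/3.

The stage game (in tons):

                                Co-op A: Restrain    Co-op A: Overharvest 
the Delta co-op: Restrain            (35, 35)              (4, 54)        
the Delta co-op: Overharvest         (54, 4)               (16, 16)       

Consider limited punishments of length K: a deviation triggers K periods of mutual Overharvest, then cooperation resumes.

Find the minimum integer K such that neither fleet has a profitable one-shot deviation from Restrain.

2

Need Σ_{k=1}^{K} ρ^k ≥ (54−35)/(35−16) = 1.0000 at ρ = 2/3.
At K = 1 the sum is 0.6667 < 1.0000; at K = 2 it is 1.1111 ≥ 1.0000.
So the minimum punishment length is K = 2.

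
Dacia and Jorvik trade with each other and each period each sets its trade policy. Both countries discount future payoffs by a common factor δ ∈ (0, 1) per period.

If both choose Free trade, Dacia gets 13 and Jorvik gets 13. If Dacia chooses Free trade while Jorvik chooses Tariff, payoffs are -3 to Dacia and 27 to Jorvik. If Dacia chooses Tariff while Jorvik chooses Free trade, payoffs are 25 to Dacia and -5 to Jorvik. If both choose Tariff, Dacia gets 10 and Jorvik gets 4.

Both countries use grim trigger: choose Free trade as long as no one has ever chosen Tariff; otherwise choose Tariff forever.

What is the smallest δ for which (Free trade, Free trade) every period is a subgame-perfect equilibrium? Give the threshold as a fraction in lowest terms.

Dacia: cooperation gives 13 each period; deviation gives 25 once then 10 forever.
  13/(1−δ) ≥ 25 + 10δ/(1−δ) ⇒ δ ≥ 12/15 = 4/5.
Jorvik: cooperation gives 13 each period; deviation gives 27 once then 4 forever.
  δ ≥ 14/23.
Both must hold, so the binding constraint is Dacia's: δ ≥ 4/5.

4/5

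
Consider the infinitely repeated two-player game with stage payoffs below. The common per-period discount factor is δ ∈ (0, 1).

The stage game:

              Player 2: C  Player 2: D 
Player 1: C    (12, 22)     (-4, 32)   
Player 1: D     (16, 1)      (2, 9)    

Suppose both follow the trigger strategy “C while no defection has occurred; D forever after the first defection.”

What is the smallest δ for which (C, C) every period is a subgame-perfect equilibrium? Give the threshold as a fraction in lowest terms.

For Player 1: deviation gain 16−12 = 4, per-period punishment loss 12−2 = 10. IC gives δ ≥ 4/14 = 2/7.
For Player 2: gain 10, loss 13 per period, so δ ≥ 10/23.
The tighter constraint is Player 2's, so cooperation needs δ ≥ 10/23.

10/23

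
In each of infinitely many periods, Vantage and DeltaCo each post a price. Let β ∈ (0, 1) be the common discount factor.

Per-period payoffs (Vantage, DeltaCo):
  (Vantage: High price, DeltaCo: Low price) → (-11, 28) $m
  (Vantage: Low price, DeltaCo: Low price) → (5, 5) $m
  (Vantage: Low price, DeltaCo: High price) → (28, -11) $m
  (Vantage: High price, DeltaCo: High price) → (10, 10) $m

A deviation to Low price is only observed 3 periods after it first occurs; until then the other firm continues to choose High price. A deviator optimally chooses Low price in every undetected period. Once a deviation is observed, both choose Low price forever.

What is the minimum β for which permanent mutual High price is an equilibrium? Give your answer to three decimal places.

0.922

A deviator earns 28 for 3 periods, then 5 forever; cooperating earns 10 forever. Multiplying the IC by (1−β):
10 ≥ 28(1−β^3) + 5β^3, so 23·β^3 ≥ 18 and β^3 ≥ 18/23.
β ≥ (18/23)^(1/3) ≈ 0.922.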